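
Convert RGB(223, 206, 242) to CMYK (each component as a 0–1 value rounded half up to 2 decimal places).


R'=223/255≈0.8745, G'=206/255≈0.8078, B'=242/255≈0.9490
K = 1 - max(R',G',B') = 1 - 242/255 = 13/255 = 0.05098… → 0.05
(1-R'-K)/(1-K) simplifies to (max-R)/max with max = 242:
C = (242-223)/242 = 19/242 = 0.07851… → 0.08
M = (242-206)/242 = 36/242 = 0.14876… → 0.15
Y = (242-242)/242 = 0/242 = 0 → 0.00
= CMYK(0.08, 0.15, 0.00, 0.05)


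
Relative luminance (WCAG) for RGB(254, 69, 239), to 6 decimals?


Linearize each channel (sRGB transfer function): c = v/255; c_lin = c/12.92 if c ≤ 0.04045, else ((c+0.055)/1.055)^2.4
  R: 254/255 ≈ 0.996078 > 0.04045 → ((0.996078+0.055)/1.055)^2.4 ≈ 0.991102
  G: 69/255 ≈ 0.270588 > 0.04045 → ((0.270588+0.055)/1.055)^2.4 ≈ 0.059511
  B: 239/255 ≈ 0.937255 > 0.04045 → ((0.937255+0.055)/1.055)^2.4 ≈ 0.863157
R_lin = 0.991102, G_lin = 0.059511, B_lin = 0.863157
L = 0.2126×R + 0.7152×G + 0.0722×B
L = 0.2126×0.991102 + 0.7152×0.059511 + 0.0722×0.863157
L ≈ 0.315591


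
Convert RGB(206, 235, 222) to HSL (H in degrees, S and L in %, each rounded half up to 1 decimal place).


Normalize: R'=206/255≈0.8078, G'=235/255≈0.9216, B'=222/255≈0.8706
Max=235/255, Min=206/255, Δ=Max-Min=29/255
L = (Max+Min)/2 = (235+206)/510 = 441/510 = 0.86470… → L = 86.5%
L > 0.5 → S = Δ/(2-Max-Min) = 29/(510-235-206) = 29/69 = 0.42028… → S = 42.0%
(the 1/255 factors cancel in S and H, so raw channel differences can be used)
Max is G' → H = 60 × ((B-R)/Δ + 2) = 60 × ((222-206)/29 + 2)
  16/29 + 2 = 0.5517… + 2 = 2.5517…
  H = 60 × 2.5517… = 153.103…° → H = 153.1°
= HSL(153.1°, 42.0%, 86.5%)


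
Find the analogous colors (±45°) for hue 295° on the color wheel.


Base hue: 295°
Left analog: (295 - 45) mod 360 = 250°
Right analog: (295 + 45) mod 360 = 340°
Analogous hues = 250° and 340°


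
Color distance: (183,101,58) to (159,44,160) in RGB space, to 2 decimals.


d = √[(R₁-R₂)² + (G₁-G₂)² + (B₁-B₂)²]
d = √[(183-159)² + (101-44)² + (58-160)²]
d = √[576 + 3249 + 10404]
d = √14229
d ≈ 119.29


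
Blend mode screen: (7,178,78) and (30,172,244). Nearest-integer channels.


Screen: C = 255 - (255-A)×(255-B)/255, rounded to nearest integer
R: 255 - (255-7)×(255-30)/255 = 255 - 55800/255 ≈ 255 - 218.824 = 36.176 → 36
G: 255 - (255-178)×(255-172)/255 = 255 - 6391/255 ≈ 255 - 25.063 = 229.937 → 230
B: 255 - (255-78)×(255-244)/255 = 255 - 1947/255 ≈ 255 - 7.635 = 247.365 → 247
= RGB(36, 230, 247)


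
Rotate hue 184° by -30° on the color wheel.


New hue = (H + rotation) mod 360
New hue = (184 -30) mod 360
= 154 mod 360
= 154°


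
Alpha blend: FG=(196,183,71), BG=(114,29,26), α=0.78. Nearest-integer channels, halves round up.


C = α×F + (1-α)×B, with 1-α = 0.22
R: 0.78×196 + 0.22×114 = 152.88 + 25.08 = 177.96 → 178
G: 0.78×183 + 0.22×29 = 142.74 + 6.38 = 149.12 → 149
B: 0.78×71 + 0.22×26 = 55.38 + 5.72 = 61.10 → 61
= RGB(178, 149, 61)


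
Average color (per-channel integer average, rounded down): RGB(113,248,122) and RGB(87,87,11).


Midpoint: each channel = ⌊(C₁+C₂)/2⌋
R: ⌊(113+87)/2⌋ = 100
G: ⌊(248+87)/2⌋ = 167
B: ⌊(122+11)/2⌋ = 66
= RGB(100, 167, 66)


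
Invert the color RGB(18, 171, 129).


Invert: (255-R, 255-G, 255-B)
R: 255-18 = 237
G: 255-171 = 84
B: 255-129 = 126
= RGB(237, 84, 126)


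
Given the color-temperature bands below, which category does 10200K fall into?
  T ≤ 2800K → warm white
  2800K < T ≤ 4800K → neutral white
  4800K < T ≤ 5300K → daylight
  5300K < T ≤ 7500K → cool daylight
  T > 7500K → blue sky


Temperature: 10200K
10200K > 7500K → blue sky
Classification: blue sky


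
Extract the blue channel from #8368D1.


Color: #8368D1
R = 83 = 131
G = 68 = 104
B = D1 = 209
Blue = 209


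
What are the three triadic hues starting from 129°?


Triadic: equally spaced at 120° intervals
H1 = 129°
H2 = (129 + 120) mod 360 = 249°
H3 = (129 + 240) mod 360 = 9°
Triadic = 129°, 249°, 9°


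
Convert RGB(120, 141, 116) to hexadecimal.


R = 120 → 78 (hex)
G = 141 → 8D (hex)
B = 116 → 74 (hex)
Hex = #788D74


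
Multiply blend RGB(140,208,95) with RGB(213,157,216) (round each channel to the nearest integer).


Multiply: C = A×B/255, rounded to nearest integer
R: 140×213/255 = 29820/255 ≈ 116.941 → 117
G: 208×157/255 = 32656/255 ≈ 128.063 → 128
B: 95×216/255 = 20520/255 ≈ 80.471 → 80
= RGB(117, 128, 80)


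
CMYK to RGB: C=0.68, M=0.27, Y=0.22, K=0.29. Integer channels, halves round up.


R = 255 × (1-C) × (1-K) = 255 × 0.32 × 0.71 = 57.936 → 58
G = 255 × (1-M) × (1-K) = 255 × 0.73 × 0.71 = 132.1665 → 132
B = 255 × (1-Y) × (1-K) = 255 × 0.78 × 0.71 = 141.219 → 141
= RGB(58, 132, 141)


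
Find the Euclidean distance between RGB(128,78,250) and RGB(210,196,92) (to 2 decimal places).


d = √[(R₁-R₂)² + (G₁-G₂)² + (B₁-B₂)²]
d = √[(128-210)² + (78-196)² + (250-92)²]
d = √[6724 + 13924 + 24964]
d = √45612
d ≈ 213.57


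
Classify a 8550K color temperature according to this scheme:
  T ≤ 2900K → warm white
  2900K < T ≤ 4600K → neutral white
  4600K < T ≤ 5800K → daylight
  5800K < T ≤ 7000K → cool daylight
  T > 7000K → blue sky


Temperature: 8550K
8550K > 7000K → blue sky
Classification: blue sky


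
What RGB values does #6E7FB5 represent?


6E → 110 (R)
7F → 127 (G)
B5 → 181 (B)
= RGB(110, 127, 181)


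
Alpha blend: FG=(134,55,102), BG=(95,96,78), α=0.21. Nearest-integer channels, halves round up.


C = α×F + (1-α)×B, with 1-α = 0.79
R: 0.21×134 + 0.79×95 = 28.14 + 75.05 = 103.19 → 103
G: 0.21×55 + 0.79×96 = 11.55 + 75.84 = 87.39 → 87
B: 0.21×102 + 0.79×78 = 21.42 + 61.62 = 83.04 → 83
= RGB(103, 87, 83)


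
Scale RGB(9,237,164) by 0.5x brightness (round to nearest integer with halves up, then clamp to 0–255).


Multiply each channel by 0.5, round half up, clamp to [0, 255]
R: 9×0.5 = 4.5 → round → 5
G: 237×0.5 = 118.5 → round → 119
B: 164×0.5 = 82
= RGB(5, 119, 82)


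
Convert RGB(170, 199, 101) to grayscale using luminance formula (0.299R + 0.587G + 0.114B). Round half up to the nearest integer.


Gray = 0.299×R + 0.587×G + 0.114×B
Gray = 0.299×170 + 0.587×199 + 0.114×101
Gray = 50.830 + 116.813 + 11.514
Gray = 179.157 → round half up → 179
Gray = 179


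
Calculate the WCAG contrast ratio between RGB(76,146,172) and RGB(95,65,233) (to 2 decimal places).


Linearize each sRGB channel c=v/255: c/12.92 if c ≤ 0.04045 else ((c+0.055)/1.055)^2.4
L = 0.2126×R_lin + 0.7152×G_lin + 0.0722×B_lin
Color 1 (76,146,172):
  R=76: 76/255≈0.2980 > 0.04045 → ((0.2980+0.055)/1.055)^2.4 ≈ 0.07227
  G=146: 146/255≈0.5725 > 0.04045 → ((0.5725+0.055)/1.055)^2.4 ≈ 0.28744
  B=172: 172/255≈0.6745 > 0.04045 → ((0.6745+0.055)/1.055)^2.4 ≈ 0.41254
  L1 = 0.2126×0.07227 + 0.7152×0.28744 + 0.0722×0.41254 ≈ 0.25073
Color 2 (95,65,233):
  R=95: 95/255≈0.3725 > 0.04045 → ((0.3725+0.055)/1.055)^2.4 ≈ 0.11444
  G=65: 65/255≈0.2549 > 0.04045 → ((0.2549+0.055)/1.055)^2.4 ≈ 0.05286
  B=233: 233/255≈0.9137 > 0.04045 → ((0.9137+0.055)/1.055)^2.4 ≈ 0.81485
  L2 = 0.2126×0.11444 + 0.7152×0.05286 + 0.0722×0.81485 ≈ 0.12097
Lighter = 0.25073, Darker = 0.12097
Ratio = (L_lighter + 0.05) / (L_darker + 0.05)
Ratio = (0.25073 + 0.05) / (0.12097 + 0.05) = 0.30073 / 0.17097 ≈ 1.7590
Ratio ≈ 1.76:1


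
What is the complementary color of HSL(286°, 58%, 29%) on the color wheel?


Complement = opposite side of color wheel = hue + 180°
H' = (286 + 180) mod 360 = 106°
S and L unchanged.
= HSL(106°, 58%, 29%)


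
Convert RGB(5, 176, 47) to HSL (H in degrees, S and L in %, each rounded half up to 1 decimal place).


Normalize: R'=5/255≈0.0196, G'=176/255≈0.6902, B'=47/255≈0.1843
Max=176/255, Min=5/255, Δ=Max-Min=171/255
L = (Max+Min)/2 = (176+5)/510 = 181/510 = 0.35490… → L = 35.5%
L ≤ 0.5 → S = Δ/(Max+Min) = 171/(176+5) = 171/181 = 0.94475… → S = 94.5%
(the 1/255 factors cancel in S and H, so raw channel differences can be used)
Max is G' → H = 60 × ((B-R)/Δ + 2) = 60 × ((47-5)/171 + 2)
  42/171 + 2 = 0.2456… + 2 = 2.2456…
  H = 60 × 2.2456… = 134.736…° → H = 134.7°
= HSL(134.7°, 94.5%, 35.5%)


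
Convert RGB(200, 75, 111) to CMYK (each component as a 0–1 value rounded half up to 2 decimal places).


R'=200/255≈0.7843, G'=75/255≈0.2941, B'=111/255≈0.4353
K = 1 - max(R',G',B') = 1 - 200/255 = 55/255 = 0.21568… → 0.22
(1-R'-K)/(1-K) simplifies to (max-R)/max with max = 200:
C = (200-200)/200 = 0/200 = 0 → 0.00
M = (200-75)/200 = 125/200 = 0.625 → 0.63
Y = (200-111)/200 = 89/200 = 0.445 → 0.45
= CMYK(0.00, 0.63, 0.45, 0.22)


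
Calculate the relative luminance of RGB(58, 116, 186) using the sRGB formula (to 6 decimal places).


Linearize each channel (sRGB transfer function): c = v/255; c_lin = c/12.92 if c ≤ 0.04045, else ((c+0.055)/1.055)^2.4
  R: 58/255 ≈ 0.227451 > 0.04045 → ((0.227451+0.055)/1.055)^2.4 ≈ 0.042311
  G: 116/255 ≈ 0.454902 > 0.04045 → ((0.454902+0.055)/1.055)^2.4 ≈ 0.174647
  B: 186/255 ≈ 0.729412 > 0.04045 → ((0.729412+0.055)/1.055)^2.4 ≈ 0.491021
R_lin = 0.042311, G_lin = 0.174647, B_lin = 0.491021
L = 0.2126×R + 0.7152×G + 0.0722×B
L = 0.2126×0.042311 + 0.7152×0.174647 + 0.0722×0.491021
L ≈ 0.169355


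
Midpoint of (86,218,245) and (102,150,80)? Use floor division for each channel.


Midpoint: each channel = ⌊(C₁+C₂)/2⌋
R: ⌊(86+102)/2⌋ = 94
G: ⌊(218+150)/2⌋ = 184
B: ⌊(245+80)/2⌋ = 162
= RGB(94, 184, 162)


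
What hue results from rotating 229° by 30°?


New hue = (H + rotation) mod 360
New hue = (229 + 30) mod 360
= 259 mod 360
= 259°


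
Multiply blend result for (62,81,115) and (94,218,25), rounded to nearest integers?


Multiply: C = A×B/255, rounded to nearest integer
R: 62×94/255 = 5828/255 ≈ 22.855 → 23
G: 81×218/255 = 17658/255 ≈ 69.247 → 69
B: 115×25/255 = 2875/255 ≈ 11.275 → 11
= RGB(23, 69, 11)


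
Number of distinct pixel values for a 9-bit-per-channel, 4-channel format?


Total bits = 9 bits/channel × 4 channels = 36 bits
Distinct pixel values = 2^36
= 68,719,476,736 pixel values


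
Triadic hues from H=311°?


Triadic: equally spaced at 120° intervals
H1 = 311°
H2 = (311 + 120) mod 360 = 71°
H3 = (311 + 240) mod 360 = 191°
Triadic = 311°, 71°, 191°


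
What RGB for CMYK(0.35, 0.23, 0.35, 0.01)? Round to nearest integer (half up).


R = 255 × (1-C) × (1-K) = 255 × 0.65 × 0.99 = 164.0925 → 164
G = 255 × (1-M) × (1-K) = 255 × 0.77 × 0.99 = 194.3865 → 194
B = 255 × (1-Y) × (1-K) = 255 × 0.65 × 0.99 = 164.0925 → 164
= RGB(164, 194, 164)


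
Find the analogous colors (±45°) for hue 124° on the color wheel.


Base hue: 124°
Left analog: (124 - 45) mod 360 = 79°
Right analog: (124 + 45) mod 360 = 169°
Analogous hues = 79° and 169°


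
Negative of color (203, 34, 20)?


Invert: (255-R, 255-G, 255-B)
R: 255-203 = 52
G: 255-34 = 221
B: 255-20 = 235
= RGB(52, 221, 235)


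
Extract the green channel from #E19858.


Color: #E19858
R = E1 = 225
G = 98 = 152
B = 58 = 88
Green = 152


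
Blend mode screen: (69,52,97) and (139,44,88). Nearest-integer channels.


Screen: C = 255 - (255-A)×(255-B)/255, rounded to nearest integer
R: 255 - (255-69)×(255-139)/255 = 255 - 21576/255 ≈ 255 - 84.612 = 170.388 → 170
G: 255 - (255-52)×(255-44)/255 = 255 - 42833/255 ≈ 255 - 167.973 = 87.027 → 87
B: 255 - (255-97)×(255-88)/255 = 255 - 26386/255 ≈ 255 - 103.475 = 151.525 → 152
= RGB(170, 87, 152)


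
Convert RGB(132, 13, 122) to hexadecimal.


R = 132 → 84 (hex)
G = 13 → 0D (hex)
B = 122 → 7A (hex)
Hex = #840D7A


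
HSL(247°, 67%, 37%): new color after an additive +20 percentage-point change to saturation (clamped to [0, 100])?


Original S = 67%
Adjustment = +20 percentage points
New S = 67 + (20) = 87
Clamp to [0, 100] → 87
= HSL(247°, 87%, 37%)


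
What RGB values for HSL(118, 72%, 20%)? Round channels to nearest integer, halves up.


H=118°, S=0.72, L=0.20
C = (1-|2L-1|)×S = (1-|-0.60|)×0.72 = 0.288
H' = H/60 = 118/60 ≈ 1.9667; X = C×(1-|H' mod 2 - 1|) = 0.0096
m = L - C/2 = 0.20 - 0.144 = 0.056
Sector ⌊H'⌋ = 1 → (R',G',B') = (0.0096, 0.288, 0.0)
RGB = ((R'+m)×255, (G'+m)×255, (B'+m)×255) = (16.728, 87.72, 14.28)
Round half up → RGB(17, 88, 14)


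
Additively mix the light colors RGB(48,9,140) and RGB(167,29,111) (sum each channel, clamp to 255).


Additive: each channel = min(255, C₁+C₂)
R: 48+167 = 215 → 215
G: 9+29 = 38 → 38
B: 140+111 = 251 → 251
= RGB(215, 38, 251)


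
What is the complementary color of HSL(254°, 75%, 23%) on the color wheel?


Complement = opposite side of color wheel = hue + 180°
H' = (254 + 180) mod 360 = 74°
S and L unchanged.
= HSL(74°, 75%, 23%)


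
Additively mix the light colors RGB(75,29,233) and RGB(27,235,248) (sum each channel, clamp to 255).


Additive: each channel = min(255, C₁+C₂)
R: 75+27 = 102 → 102
G: 29+235 = 264 → 255
B: 233+248 = 481 → 255
= RGB(102, 255, 255)


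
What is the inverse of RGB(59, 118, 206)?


Invert: (255-R, 255-G, 255-B)
R: 255-59 = 196
G: 255-118 = 137
B: 255-206 = 49
= RGB(196, 137, 49)


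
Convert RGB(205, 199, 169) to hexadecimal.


R = 205 → CD (hex)
G = 199 → C7 (hex)
B = 169 → A9 (hex)
Hex = #CDC7A9


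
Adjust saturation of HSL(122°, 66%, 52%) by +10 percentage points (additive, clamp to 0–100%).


Original S = 66%
Adjustment = +10 percentage points
New S = 66 + (10) = 76
Clamp to [0, 100] → 76
= HSL(122°, 76%, 52%)


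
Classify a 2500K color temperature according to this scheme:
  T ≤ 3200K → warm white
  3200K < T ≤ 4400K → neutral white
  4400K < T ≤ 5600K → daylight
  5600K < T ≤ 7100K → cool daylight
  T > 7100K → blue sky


Temperature: 2500K
2500K ≤ 3200K → warm white
Classification: warm white


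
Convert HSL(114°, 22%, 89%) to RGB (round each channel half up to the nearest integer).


H=114°, S=0.22, L=0.89
C = (1-|2L-1|)×S = (1-|0.78|)×0.22 = 0.0484
H' = H/60 = 114/60 ≈ 1.9000; X = C×(1-|H' mod 2 - 1|) = 0.00484
m = L - C/2 = 0.89 - 0.0242 = 0.8658
Sector ⌊H'⌋ = 1 → (R',G',B') = (0.00484, 0.0484, 0.0)
RGB = ((R'+m)×255, (G'+m)×255, (B'+m)×255) = (222.0132, 233.121, 220.779)
Round half up → RGB(222, 233, 221)


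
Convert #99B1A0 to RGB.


99 → 153 (R)
B1 → 177 (G)
A0 → 160 (B)
= RGB(153, 177, 160)


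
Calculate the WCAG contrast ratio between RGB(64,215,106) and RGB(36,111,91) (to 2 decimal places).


Linearize each sRGB channel c=v/255: c/12.92 if c ≤ 0.04045 else ((c+0.055)/1.055)^2.4
L = 0.2126×R_lin + 0.7152×G_lin + 0.0722×B_lin
Color 1 (64,215,106):
  R=64: 64/255≈0.2510 > 0.04045 → ((0.2510+0.055)/1.055)^2.4 ≈ 0.05127
  G=215: 215/255≈0.8431 > 0.04045 → ((0.8431+0.055)/1.055)^2.4 ≈ 0.67954
  B=106: 106/255≈0.4157 > 0.04045 → ((0.4157+0.055)/1.055)^2.4 ≈ 0.14413
  L1 = 0.2126×0.05127 + 0.7152×0.67954 + 0.0722×0.14413 ≈ 0.50731
Color 2 (36,111,91):
  R=36: 36/255≈0.1412 > 0.04045 → ((0.1412+0.055)/1.055)^2.4 ≈ 0.01764
  G=111: 111/255≈0.4353 > 0.04045 → ((0.4353+0.055)/1.055)^2.4 ≈ 0.15896
  B=91: 91/255≈0.3569 > 0.04045 → ((0.3569+0.055)/1.055)^2.4 ≈ 0.10462
  L2 = 0.2126×0.01764 + 0.7152×0.15896 + 0.0722×0.10462 ≈ 0.12499
Lighter = 0.50731, Darker = 0.12499
Ratio = (L_lighter + 0.05) / (L_darker + 0.05)
Ratio = (0.50731 + 0.05) / (0.12499 + 0.05) = 0.55731 / 0.17499 ≈ 3.1848
Ratio ≈ 3.18:1


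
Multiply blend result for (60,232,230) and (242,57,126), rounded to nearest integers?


Multiply: C = A×B/255, rounded to nearest integer
R: 60×242/255 = 14520/255 ≈ 56.941 → 57
G: 232×57/255 = 13224/255 ≈ 51.859 → 52
B: 230×126/255 = 28980/255 ≈ 113.647 → 114
= RGB(57, 52, 114)


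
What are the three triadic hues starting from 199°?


Triadic: equally spaced at 120° intervals
H1 = 199°
H2 = (199 + 120) mod 360 = 319°
H3 = (199 + 240) mod 360 = 79°
Triadic = 199°, 319°, 79°


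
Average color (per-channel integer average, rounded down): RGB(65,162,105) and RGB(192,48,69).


Midpoint: each channel = ⌊(C₁+C₂)/2⌋
R: ⌊(65+192)/2⌋ = 128
G: ⌊(162+48)/2⌋ = 105
B: ⌊(105+69)/2⌋ = 87
= RGB(128, 105, 87)


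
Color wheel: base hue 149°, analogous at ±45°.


Base hue: 149°
Left analog: (149 - 45) mod 360 = 104°
Right analog: (149 + 45) mod 360 = 194°
Analogous hues = 104° and 194°


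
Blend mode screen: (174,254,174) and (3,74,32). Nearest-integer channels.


Screen: C = 255 - (255-A)×(255-B)/255, rounded to nearest integer
R: 255 - (255-174)×(255-3)/255 = 255 - 20412/255 ≈ 255 - 80.047 = 174.953 → 175
G: 255 - (255-254)×(255-74)/255 = 255 - 181/255 ≈ 255 - 0.710 = 254.290 → 254
B: 255 - (255-174)×(255-32)/255 = 255 - 18063/255 ≈ 255 - 70.835 = 184.165 → 184
= RGB(175, 254, 184)


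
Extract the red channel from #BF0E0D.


Color: #BF0E0D
R = BF = 191
G = 0E = 14
B = 0D = 13
Red = 191


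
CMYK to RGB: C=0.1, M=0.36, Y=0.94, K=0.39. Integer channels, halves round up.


R = 255 × (1-C) × (1-K) = 255 × 0.90 × 0.61 = 139.995 → 140
G = 255 × (1-M) × (1-K) = 255 × 0.64 × 0.61 = 99.552 → 100
B = 255 × (1-Y) × (1-K) = 255 × 0.06 × 0.61 = 9.333 → 9
= RGB(140, 100, 9)


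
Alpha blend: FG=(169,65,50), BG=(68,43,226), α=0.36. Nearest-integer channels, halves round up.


C = α×F + (1-α)×B, with 1-α = 0.64
R: 0.36×169 + 0.64×68 = 60.84 + 43.52 = 104.36 → 104
G: 0.36×65 + 0.64×43 = 23.40 + 27.52 = 50.92 → 51
B: 0.36×50 + 0.64×226 = 18.00 + 144.64 = 162.64 → 163
= RGB(104, 51, 163)


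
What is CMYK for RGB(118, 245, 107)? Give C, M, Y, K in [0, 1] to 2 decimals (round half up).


R'=118/255≈0.4627, G'=245/255≈0.9608, B'=107/255≈0.4196
K = 1 - max(R',G',B') = 1 - 245/255 = 10/255 = 0.03921… → 0.04
(1-R'-K)/(1-K) simplifies to (max-R)/max with max = 245:
C = (245-118)/245 = 127/245 = 0.51836… → 0.52
M = (245-245)/245 = 0/245 = 0 → 0.00
Y = (245-107)/245 = 138/245 = 0.56326… → 0.56
= CMYK(0.52, 0.00, 0.56, 0.04)


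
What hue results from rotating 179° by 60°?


New hue = (H + rotation) mod 360
New hue = (179 + 60) mod 360
= 239 mod 360
= 239°


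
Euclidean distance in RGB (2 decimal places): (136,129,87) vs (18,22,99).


d = √[(R₁-R₂)² + (G₁-G₂)² + (B₁-B₂)²]
d = √[(136-18)² + (129-22)² + (87-99)²]
d = √[13924 + 11449 + 144]
d = √25517
d ≈ 159.74


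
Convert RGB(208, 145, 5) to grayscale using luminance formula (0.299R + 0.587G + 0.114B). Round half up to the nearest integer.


Gray = 0.299×R + 0.587×G + 0.114×B
Gray = 0.299×208 + 0.587×145 + 0.114×5
Gray = 62.192 + 85.115 + 0.570
Gray = 147.877 → round half up → 148
Gray = 148


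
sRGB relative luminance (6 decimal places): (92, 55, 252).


Linearize each channel (sRGB transfer function): c = v/255; c_lin = c/12.92 if c ≤ 0.04045, else ((c+0.055)/1.055)^2.4
  R: 92/255 ≈ 0.360784 > 0.04045 → ((0.360784+0.055)/1.055)^2.4 ≈ 0.107023
  G: 55/255 ≈ 0.215686 > 0.04045 → ((0.215686+0.055)/1.055)^2.4 ≈ 0.038204
  B: 252/255 ≈ 0.988235 > 0.04045 → ((0.988235+0.055)/1.055)^2.4 ≈ 0.973445
R_lin = 0.107023, G_lin = 0.038204, B_lin = 0.973445
L = 0.2126×R + 0.7152×G + 0.0722×B
L = 0.2126×0.107023 + 0.7152×0.038204 + 0.0722×0.973445
L ≈ 0.120360


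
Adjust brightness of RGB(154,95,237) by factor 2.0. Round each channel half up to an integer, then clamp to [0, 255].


Multiply each channel by 2.0, round half up, clamp to [0, 255]
R: 154×2.0 = 308 → clamp → 255
G: 95×2.0 = 190
B: 237×2.0 = 474 → clamp → 255
= RGB(255, 190, 255)


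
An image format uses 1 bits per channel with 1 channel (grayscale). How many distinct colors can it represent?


Total bits = 1 bits/channel × 1 channels = 1 bits
Distinct colors = 2^1
= 2 colors


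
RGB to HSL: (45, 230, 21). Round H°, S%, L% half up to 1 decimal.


Normalize: R'=45/255≈0.1765, G'=230/255≈0.9020, B'=21/255≈0.0824
Max=230/255, Min=21/255, Δ=Max-Min=209/255
L = (Max+Min)/2 = (230+21)/510 = 251/510 = 0.49215… → L = 49.2%
L ≤ 0.5 → S = Δ/(Max+Min) = 209/(230+21) = 209/251 = 0.83266… → S = 83.3%
(the 1/255 factors cancel in S and H, so raw channel differences can be used)
Max is G' → H = 60 × ((B-R)/Δ + 2) = 60 × ((21-45)/209 + 2)
  -24/209 + 2 = -0.1148… + 2 = 1.8851…
  H = 60 × 1.8851… = 113.110…° → H = 113.1°
= HSL(113.1°, 83.3%, 49.2%)


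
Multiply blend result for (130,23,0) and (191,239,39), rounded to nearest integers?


Multiply: C = A×B/255, rounded to nearest integer
R: 130×191/255 = 24830/255 ≈ 97.373 → 97
G: 23×239/255 = 5497/255 ≈ 21.557 → 22
B: 0×39/255 = 0/255 ≈ 0.000 → 0
= RGB(97, 22, 0)


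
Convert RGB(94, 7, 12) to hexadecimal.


R = 94 → 5E (hex)
G = 7 → 07 (hex)
B = 12 → 0C (hex)
Hex = #5E070C


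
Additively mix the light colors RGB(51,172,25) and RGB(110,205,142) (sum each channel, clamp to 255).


Additive: each channel = min(255, C₁+C₂)
R: 51+110 = 161 → 161
G: 172+205 = 377 → 255
B: 25+142 = 167 → 167
= RGB(161, 255, 167)


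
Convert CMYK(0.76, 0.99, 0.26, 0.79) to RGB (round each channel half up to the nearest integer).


R = 255 × (1-C) × (1-K) = 255 × 0.24 × 0.21 = 12.852 → 13
G = 255 × (1-M) × (1-K) = 255 × 0.01 × 0.21 = 0.5355 → 1
B = 255 × (1-Y) × (1-K) = 255 × 0.74 × 0.21 = 39.627 → 40
= RGB(13, 1, 40)


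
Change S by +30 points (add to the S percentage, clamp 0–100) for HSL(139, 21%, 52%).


Original S = 21%
Adjustment = +30 percentage points
New S = 21 + (30) = 51
Clamp to [0, 100] → 51
= HSL(139°, 51%, 52%)


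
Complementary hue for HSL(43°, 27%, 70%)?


Complement = opposite side of color wheel = hue + 180°
H' = (43 + 180) mod 360 = 223°
S and L unchanged.
= HSL(223°, 27%, 70%)


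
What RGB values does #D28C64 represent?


D2 → 210 (R)
8C → 140 (G)
64 → 100 (B)
= RGB(210, 140, 100)


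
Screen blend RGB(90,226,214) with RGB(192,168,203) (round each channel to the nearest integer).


Screen: C = 255 - (255-A)×(255-B)/255, rounded to nearest integer
R: 255 - (255-90)×(255-192)/255 = 255 - 10395/255 ≈ 255 - 40.765 = 214.235 → 214
G: 255 - (255-226)×(255-168)/255 = 255 - 2523/255 ≈ 255 - 9.894 = 245.106 → 245
B: 255 - (255-214)×(255-203)/255 = 255 - 2132/255 ≈ 255 - 8.361 = 246.639 → 247
= RGB(214, 245, 247)


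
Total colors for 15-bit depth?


Colors = 2^bits = 2^15
= 32,768 colors


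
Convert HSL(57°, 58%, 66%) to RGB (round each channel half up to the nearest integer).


H=57°, S=0.58, L=0.66
C = (1-|2L-1|)×S = (1-|0.32|)×0.58 = 0.3944
H' = H/60 = 57/60 ≈ 0.9500; X = C×(1-|H' mod 2 - 1|) = 0.37468
m = L - C/2 = 0.66 - 0.1972 = 0.4628
Sector ⌊H'⌋ = 0 → (R',G',B') = (0.3944, 0.37468, 0.0)
RGB = ((R'+m)×255, (G'+m)×255, (B'+m)×255) = (218.586, 213.5574, 118.014)
Round half up → RGB(219, 214, 118)


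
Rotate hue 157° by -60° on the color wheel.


New hue = (H + rotation) mod 360
New hue = (157 -60) mod 360
= 97 mod 360
= 97°


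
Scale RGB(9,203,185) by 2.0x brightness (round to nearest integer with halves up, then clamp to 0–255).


Multiply each channel by 2.0, round half up, clamp to [0, 255]
R: 9×2.0 = 18
G: 203×2.0 = 406 → clamp → 255
B: 185×2.0 = 370 → clamp → 255
= RGB(18, 255, 255)


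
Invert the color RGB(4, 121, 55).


Invert: (255-R, 255-G, 255-B)
R: 255-4 = 251
G: 255-121 = 134
B: 255-55 = 200
= RGB(251, 134, 200)


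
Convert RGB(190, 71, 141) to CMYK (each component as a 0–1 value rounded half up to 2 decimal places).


R'=190/255≈0.7451, G'=71/255≈0.2784, B'=141/255≈0.5529
K = 1 - max(R',G',B') = 1 - 190/255 = 65/255 = 0.25490… → 0.25
(1-R'-K)/(1-K) simplifies to (max-R)/max with max = 190:
C = (190-190)/190 = 0/190 = 0 → 0.00
M = (190-71)/190 = 119/190 = 0.62631… → 0.63
Y = (190-141)/190 = 49/190 = 0.25789… → 0.26
= CMYK(0.00, 0.63, 0.26, 0.25)


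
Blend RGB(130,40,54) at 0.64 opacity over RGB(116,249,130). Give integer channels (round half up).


C = α×F + (1-α)×B, with 1-α = 0.36
R: 0.64×130 + 0.36×116 = 83.20 + 41.76 = 124.96 → 125
G: 0.64×40 + 0.36×249 = 25.60 + 89.64 = 115.24 → 115
B: 0.64×54 + 0.36×130 = 34.56 + 46.80 = 81.36 → 81
= RGB(125, 115, 81)


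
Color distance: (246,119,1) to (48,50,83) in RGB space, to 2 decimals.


d = √[(R₁-R₂)² + (G₁-G₂)² + (B₁-B₂)²]
d = √[(246-48)² + (119-50)² + (1-83)²]
d = √[39204 + 4761 + 6724]
d = √50689
d ≈ 225.14


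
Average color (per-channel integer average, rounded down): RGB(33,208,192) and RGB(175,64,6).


Midpoint: each channel = ⌊(C₁+C₂)/2⌋
R: ⌊(33+175)/2⌋ = 104
G: ⌊(208+64)/2⌋ = 136
B: ⌊(192+6)/2⌋ = 99
= RGB(104, 136, 99)


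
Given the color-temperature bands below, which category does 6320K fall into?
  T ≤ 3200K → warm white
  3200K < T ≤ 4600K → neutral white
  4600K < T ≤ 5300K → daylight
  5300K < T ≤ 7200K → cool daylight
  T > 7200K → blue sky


Temperature: 6320K
5300K < 6320K ≤ 7200K → cool daylight
Classification: cool daylight


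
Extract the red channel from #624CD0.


Color: #624CD0
R = 62 = 98
G = 4C = 76
B = D0 = 208
Red = 98


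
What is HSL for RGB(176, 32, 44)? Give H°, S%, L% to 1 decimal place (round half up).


Normalize: R'=176/255≈0.6902, G'=32/255≈0.1255, B'=44/255≈0.1725
Max=176/255, Min=32/255, Δ=Max-Min=144/255
L = (Max+Min)/2 = (176+32)/510 = 208/510 = 0.40784… → L = 40.8%
L ≤ 0.5 → S = Δ/(Max+Min) = 144/(176+32) = 144/208 = 0.69230… → S = 69.2%
(the 1/255 factors cancel in S and H, so raw channel differences can be used)
Max is R' → H = 60 × (((G-B)/Δ) mod 6) = 60 × (((32-44)/144) mod 6)
  (-12)/144 = -0.0833…; negative, so add 6 → 5.9166…
  H = 60 × 5.9166… = 355° → H = 355.0°
= HSL(355.0°, 69.2%, 40.8%)


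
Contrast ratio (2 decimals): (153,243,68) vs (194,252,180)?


Linearize each sRGB channel c=v/255: c/12.92 if c ≤ 0.04045 else ((c+0.055)/1.055)^2.4
L = 0.2126×R_lin + 0.7152×G_lin + 0.0722×B_lin
Color 1 (153,243,68):
  R=153: 153/255≈0.6000 > 0.04045 → ((0.6000+0.055)/1.055)^2.4 ≈ 0.31855
  G=243: 243/255≈0.9529 > 0.04045 → ((0.9529+0.055)/1.055)^2.4 ≈ 0.89627
  B=68: 68/255≈0.2667 > 0.04045 → ((0.2667+0.055)/1.055)^2.4 ≈ 0.05781
  L1 = 0.2126×0.31855 + 0.7152×0.89627 + 0.0722×0.05781 ≈ 0.71291
Color 2 (194,252,180):
  R=194: 194/255≈0.7608 > 0.04045 → ((0.7608+0.055)/1.055)^2.4 ≈ 0.53948
  G=252: 252/255≈0.9882 > 0.04045 → ((0.9882+0.055)/1.055)^2.4 ≈ 0.97345
  B=180: 180/255≈0.7059 > 0.04045 → ((0.7059+0.055)/1.055)^2.4 ≈ 0.45641
  L2 = 0.2126×0.53948 + 0.7152×0.97345 + 0.0722×0.45641 ≈ 0.84385
Lighter = 0.84385, Darker = 0.71291
Ratio = (L_lighter + 0.05) / (L_darker + 0.05)
Ratio = (0.84385 + 0.05) / (0.71291 + 0.05) = 0.89385 / 0.76291 ≈ 1.1716
Ratio ≈ 1.17:1


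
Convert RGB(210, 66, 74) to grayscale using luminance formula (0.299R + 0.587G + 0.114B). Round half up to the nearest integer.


Gray = 0.299×R + 0.587×G + 0.114×B
Gray = 0.299×210 + 0.587×66 + 0.114×74
Gray = 62.790 + 38.742 + 8.436
Gray = 109.968 → round half up → 110
Gray = 110


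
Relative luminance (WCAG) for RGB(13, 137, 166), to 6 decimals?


Linearize each channel (sRGB transfer function): c = v/255; c_lin = c/12.92 if c ≤ 0.04045, else ((c+0.055)/1.055)^2.4
  R: 13/255 ≈ 0.050980 > 0.04045 → ((0.050980+0.055)/1.055)^2.4 ≈ 0.004025
  G: 137/255 ≈ 0.537255 > 0.04045 → ((0.537255+0.055)/1.055)^2.4 ≈ 0.250158
  B: 166/255 ≈ 0.650980 > 0.04045 → ((0.650980+0.055)/1.055)^2.4 ≈ 0.381326
R_lin = 0.004025, G_lin = 0.250158, B_lin = 0.381326
L = 0.2126×R + 0.7152×G + 0.0722×B
L = 0.2126×0.004025 + 0.7152×0.250158 + 0.0722×0.381326
L ≈ 0.207301


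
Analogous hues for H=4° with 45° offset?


Base hue: 4°
Left analog: (4 - 45) mod 360 = 319°
Right analog: (4 + 45) mod 360 = 49°
Analogous hues = 319° and 49°


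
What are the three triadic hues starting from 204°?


Triadic: equally spaced at 120° intervals
H1 = 204°
H2 = (204 + 120) mod 360 = 324°
H3 = (204 + 240) mod 360 = 84°
Triadic = 204°, 324°, 84°


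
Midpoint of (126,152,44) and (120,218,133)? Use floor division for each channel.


Midpoint: each channel = ⌊(C₁+C₂)/2⌋
R: ⌊(126+120)/2⌋ = 123
G: ⌊(152+218)/2⌋ = 185
B: ⌊(44+133)/2⌋ = 88
= RGB(123, 185, 88)


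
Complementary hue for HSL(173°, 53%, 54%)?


Complement = opposite side of color wheel = hue + 180°
H' = (173 + 180) mod 360 = 353°
S and L unchanged.
= HSL(353°, 53%, 54%)


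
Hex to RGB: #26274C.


26 → 38 (R)
27 → 39 (G)
4C → 76 (B)
= RGB(38, 39, 76)


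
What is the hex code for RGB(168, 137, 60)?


R = 168 → A8 (hex)
G = 137 → 89 (hex)
B = 60 → 3C (hex)
Hex = #A8893C


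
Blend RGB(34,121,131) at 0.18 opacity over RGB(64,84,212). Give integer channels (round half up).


C = α×F + (1-α)×B, with 1-α = 0.82
R: 0.18×34 + 0.82×64 = 6.12 + 52.48 = 58.60 → 59
G: 0.18×121 + 0.82×84 = 21.78 + 68.88 = 90.66 → 91
B: 0.18×131 + 0.82×212 = 23.58 + 173.84 = 197.42 → 197
= RGB(59, 91, 197)


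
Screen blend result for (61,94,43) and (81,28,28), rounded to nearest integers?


Screen: C = 255 - (255-A)×(255-B)/255, rounded to nearest integer
R: 255 - (255-61)×(255-81)/255 = 255 - 33756/255 ≈ 255 - 132.376 = 122.624 → 123
G: 255 - (255-94)×(255-28)/255 = 255 - 36547/255 ≈ 255 - 143.322 = 111.678 → 112
B: 255 - (255-43)×(255-28)/255 = 255 - 48124/255 ≈ 255 - 188.722 = 66.278 → 66
= RGB(123, 112, 66)


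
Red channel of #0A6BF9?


Color: #0A6BF9
R = 0A = 10
G = 6B = 107
B = F9 = 249
Red = 10


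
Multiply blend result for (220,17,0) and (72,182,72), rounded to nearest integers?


Multiply: C = A×B/255, rounded to nearest integer
R: 220×72/255 = 15840/255 ≈ 62.118 → 62
G: 17×182/255 = 3094/255 ≈ 12.133 → 12
B: 0×72/255 = 0/255 ≈ 0.000 → 0
= RGB(62, 12, 0)


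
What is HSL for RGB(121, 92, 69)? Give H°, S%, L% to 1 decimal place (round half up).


Normalize: R'=121/255≈0.4745, G'=92/255≈0.3608, B'=69/255≈0.2706
Max=121/255, Min=69/255, Δ=Max-Min=52/255
L = (Max+Min)/2 = (121+69)/510 = 190/510 = 0.37254… → L = 37.3%
L ≤ 0.5 → S = Δ/(Max+Min) = 52/(121+69) = 52/190 = 0.27368… → S = 27.4%
(the 1/255 factors cancel in S and H, so raw channel differences can be used)
Max is R' → H = 60 × (((G-B)/Δ) mod 6) = 60 × (((92-69)/52) mod 6)
  23/52 = 0.4423…
  H = 60 × 0.4423… = 26.538…° → H = 26.5°
= HSL(26.5°, 27.4%, 37.3%)


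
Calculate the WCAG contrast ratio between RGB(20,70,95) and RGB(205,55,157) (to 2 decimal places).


Linearize each sRGB channel c=v/255: c/12.92 if c ≤ 0.04045 else ((c+0.055)/1.055)^2.4
L = 0.2126×R_lin + 0.7152×G_lin + 0.0722×B_lin
Color 1 (20,70,95):
  R=20: 20/255≈0.0784 > 0.04045 → ((0.0784+0.055)/1.055)^2.4 ≈ 0.00700
  G=70: 70/255≈0.2745 > 0.04045 → ((0.2745+0.055)/1.055)^2.4 ≈ 0.06125
  B=95: 95/255≈0.3725 > 0.04045 → ((0.3725+0.055)/1.055)^2.4 ≈ 0.11444
  L1 = 0.2126×0.00700 + 0.7152×0.06125 + 0.0722×0.11444 ≈ 0.05355
Color 2 (205,55,157):
  R=205: 205/255≈0.8039 > 0.04045 → ((0.8039+0.055)/1.055)^2.4 ≈ 0.61050
  G=55: 55/255≈0.2157 > 0.04045 → ((0.2157+0.055)/1.055)^2.4 ≈ 0.03820
  B=157: 157/255≈0.6157 > 0.04045 → ((0.6157+0.055)/1.055)^2.4 ≈ 0.33716
  L2 = 0.2126×0.61050 + 0.7152×0.03820 + 0.0722×0.33716 ≈ 0.18146
Lighter = 0.18146, Darker = 0.05355
Ratio = (L_lighter + 0.05) / (L_darker + 0.05)
Ratio = (0.18146 + 0.05) / (0.05355 + 0.05) = 0.23146 / 0.10355 ≈ 2.2352
Ratio ≈ 2.24:1


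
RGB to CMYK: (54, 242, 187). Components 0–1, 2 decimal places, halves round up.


R'=54/255≈0.2118, G'=242/255≈0.9490, B'=187/255≈0.7333
K = 1 - max(R',G',B') = 1 - 242/255 = 13/255 = 0.05098… → 0.05
(1-R'-K)/(1-K) simplifies to (max-R)/max with max = 242:
C = (242-54)/242 = 188/242 = 0.77685… → 0.78
M = (242-242)/242 = 0/242 = 0 → 0.00
Y = (242-187)/242 = 55/242 = 0.22727… → 0.23
= CMYK(0.78, 0.00, 0.23, 0.05)


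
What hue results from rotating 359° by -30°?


New hue = (H + rotation) mod 360
New hue = (359 -30) mod 360
= 329 mod 360
= 329°


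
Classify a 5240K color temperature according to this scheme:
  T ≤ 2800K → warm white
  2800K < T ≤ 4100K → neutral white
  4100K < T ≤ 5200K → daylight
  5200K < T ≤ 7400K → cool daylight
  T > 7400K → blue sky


Temperature: 5240K
5200K < 5240K ≤ 7400K → cool daylight
Classification: cool daylight


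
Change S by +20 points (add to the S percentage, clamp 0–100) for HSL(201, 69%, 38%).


Original S = 69%
Adjustment = +20 percentage points
New S = 69 + (20) = 89
Clamp to [0, 100] → 89
= HSL(201°, 89%, 38%)


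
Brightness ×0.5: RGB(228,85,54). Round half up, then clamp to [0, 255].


Multiply each channel by 0.5, round half up, clamp to [0, 255]
R: 228×0.5 = 114
G: 85×0.5 = 42.5 → round → 43
B: 54×0.5 = 27
= RGB(114, 43, 27)


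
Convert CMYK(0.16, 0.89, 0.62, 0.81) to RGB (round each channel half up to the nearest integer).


R = 255 × (1-C) × (1-K) = 255 × 0.84 × 0.19 = 40.698 → 41
G = 255 × (1-M) × (1-K) = 255 × 0.11 × 0.19 = 5.3295 → 5
B = 255 × (1-Y) × (1-K) = 255 × 0.38 × 0.19 = 18.411 → 18
= RGB(41, 5, 18)


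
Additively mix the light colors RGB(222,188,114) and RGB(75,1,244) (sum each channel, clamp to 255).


Additive: each channel = min(255, C₁+C₂)
R: 222+75 = 297 → 255
G: 188+1 = 189 → 189
B: 114+244 = 358 → 255
= RGB(255, 189, 255)


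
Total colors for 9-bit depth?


Colors = 2^bits = 2^9
= 512 colors


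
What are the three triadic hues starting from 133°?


Triadic: equally spaced at 120° intervals
H1 = 133°
H2 = (133 + 120) mod 360 = 253°
H3 = (133 + 240) mod 360 = 13°
Triadic = 133°, 253°, 13°


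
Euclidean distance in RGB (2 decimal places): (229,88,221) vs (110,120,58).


d = √[(R₁-R₂)² + (G₁-G₂)² + (B₁-B₂)²]
d = √[(229-110)² + (88-120)² + (221-58)²]
d = √[14161 + 1024 + 26569]
d = √41754
d ≈ 204.34


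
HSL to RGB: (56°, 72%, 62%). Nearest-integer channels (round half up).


H=56°, S=0.72, L=0.62
C = (1-|2L-1|)×S = (1-|0.24|)×0.72 = 0.5472
H' = H/60 = 56/60 ≈ 0.9333; X = C×(1-|H' mod 2 - 1|) = 0.51072
m = L - C/2 = 0.62 - 0.2736 = 0.3464
Sector ⌊H'⌋ = 0 → (R',G',B') = (0.5472, 0.51072, 0.0)
RGB = ((R'+m)×255, (G'+m)×255, (B'+m)×255) = (227.868, 218.5656, 88.332)
Round half up → RGB(228, 219, 88)


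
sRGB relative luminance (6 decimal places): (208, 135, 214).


Linearize each channel (sRGB transfer function): c = v/255; c_lin = c/12.92 if c ≤ 0.04045, else ((c+0.055)/1.055)^2.4
  R: 208/255 ≈ 0.815686 > 0.04045 → ((0.815686+0.055)/1.055)^2.4 ≈ 0.630757
  G: 135/255 ≈ 0.529412 > 0.04045 → ((0.529412+0.055)/1.055)^2.4 ≈ 0.242281
  B: 214/255 ≈ 0.839216 > 0.04045 → ((0.839216+0.055)/1.055)^2.4 ≈ 0.672443
R_lin = 0.630757, G_lin = 0.242281, B_lin = 0.672443
L = 0.2126×R + 0.7152×G + 0.0722×B
L = 0.2126×0.630757 + 0.7152×0.242281 + 0.0722×0.672443
L ≈ 0.355929


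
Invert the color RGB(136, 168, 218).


Invert: (255-R, 255-G, 255-B)
R: 255-136 = 119
G: 255-168 = 87
B: 255-218 = 37
= RGB(119, 87, 37)


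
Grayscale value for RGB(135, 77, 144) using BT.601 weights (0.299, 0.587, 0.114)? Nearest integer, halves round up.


Gray = 0.299×R + 0.587×G + 0.114×B
Gray = 0.299×135 + 0.587×77 + 0.114×144
Gray = 40.365 + 45.199 + 16.416
Gray = 101.980 → round half up → 102
Gray = 102


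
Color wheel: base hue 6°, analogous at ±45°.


Base hue: 6°
Left analog: (6 - 45) mod 360 = 321°
Right analog: (6 + 45) mod 360 = 51°
Analogous hues = 321° and 51°


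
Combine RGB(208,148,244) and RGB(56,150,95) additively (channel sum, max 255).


Additive: each channel = min(255, C₁+C₂)
R: 208+56 = 264 → 255
G: 148+150 = 298 → 255
B: 244+95 = 339 → 255
= RGB(255, 255, 255)


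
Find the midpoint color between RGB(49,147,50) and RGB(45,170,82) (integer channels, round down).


Midpoint: each channel = ⌊(C₁+C₂)/2⌋
R: ⌊(49+45)/2⌋ = 47
G: ⌊(147+170)/2⌋ = 158
B: ⌊(50+82)/2⌋ = 66
= RGB(47, 158, 66)


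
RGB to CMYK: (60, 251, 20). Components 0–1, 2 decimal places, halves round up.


R'=60/255≈0.2353, G'=251/255≈0.9843, B'=20/255≈0.0784
K = 1 - max(R',G',B') = 1 - 251/255 = 4/255 = 0.01568… → 0.02
(1-R'-K)/(1-K) simplifies to (max-R)/max with max = 251:
C = (251-60)/251 = 191/251 = 0.76095… → 0.76
M = (251-251)/251 = 0/251 = 0 → 0.00
Y = (251-20)/251 = 231/251 = 0.92031… → 0.92
= CMYK(0.76, 0.00, 0.92, 0.02)


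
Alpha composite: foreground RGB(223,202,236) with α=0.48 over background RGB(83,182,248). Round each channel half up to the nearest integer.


C = α×F + (1-α)×B, with 1-α = 0.52
R: 0.48×223 + 0.52×83 = 107.04 + 43.16 = 150.20 → 150
G: 0.48×202 + 0.52×182 = 96.96 + 94.64 = 191.60 → 192
B: 0.48×236 + 0.52×248 = 113.28 + 128.96 = 242.24 → 242
= RGB(150, 192, 242)


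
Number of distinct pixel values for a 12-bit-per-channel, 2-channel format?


Total bits = 12 bits/channel × 2 channels = 24 bits
Distinct pixel values = 2^24
= 16,777,216 pixel values


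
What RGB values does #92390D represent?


92 → 146 (R)
39 → 57 (G)
0D → 13 (B)
= RGB(146, 57, 13)


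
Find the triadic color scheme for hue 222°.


Triadic: equally spaced at 120° intervals
H1 = 222°
H2 = (222 + 120) mod 360 = 342°
H3 = (222 + 240) mod 360 = 102°
Triadic = 222°, 342°, 102°


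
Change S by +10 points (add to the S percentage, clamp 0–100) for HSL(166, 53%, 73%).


Original S = 53%
Adjustment = +10 percentage points
New S = 53 + (10) = 63
Clamp to [0, 100] → 63
= HSL(166°, 63%, 73%)


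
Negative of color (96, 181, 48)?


Invert: (255-R, 255-G, 255-B)
R: 255-96 = 159
G: 255-181 = 74
B: 255-48 = 207
= RGB(159, 74, 207)


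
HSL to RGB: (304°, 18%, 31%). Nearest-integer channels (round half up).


H=304°, S=0.18, L=0.31
C = (1-|2L-1|)×S = (1-|-0.38|)×0.18 = 0.1116
H' = H/60 = 304/60 ≈ 5.0667; X = C×(1-|H' mod 2 - 1|) = 0.10416
m = L - C/2 = 0.31 - 0.0558 = 0.2542
Sector ⌊H'⌋ = 5 → (R',G',B') = (0.1116, 0.0, 0.10416)
RGB = ((R'+m)×255, (G'+m)×255, (B'+m)×255) = (93.279, 64.821, 91.3818)
Round half up → RGB(93, 65, 91)


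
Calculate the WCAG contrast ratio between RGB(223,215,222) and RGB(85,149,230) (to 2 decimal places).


Linearize each sRGB channel c=v/255: c/12.92 if c ≤ 0.04045 else ((c+0.055)/1.055)^2.4
L = 0.2126×R_lin + 0.7152×G_lin + 0.0722×B_lin
Color 1 (223,215,222):
  R=223: 223/255≈0.8745 > 0.04045 → ((0.8745+0.055)/1.055)^2.4 ≈ 0.73791
  G=215: 215/255≈0.8431 > 0.04045 → ((0.8431+0.055)/1.055)^2.4 ≈ 0.67954
  B=222: 222/255≈0.8706 > 0.04045 → ((0.8706+0.055)/1.055)^2.4 ≈ 0.73046
  L1 = 0.2126×0.73791 + 0.7152×0.67954 + 0.0722×0.73046 ≈ 0.69563
Color 2 (85,149,230):
  R=85: 85/255≈0.3333 > 0.04045 → ((0.3333+0.055)/1.055)^2.4 ≈ 0.09084
  G=149: 149/255≈0.5843 > 0.04045 → ((0.5843+0.055)/1.055)^2.4 ≈ 0.30054
  B=230: 230/255≈0.9020 > 0.04045 → ((0.9020+0.055)/1.055)^2.4 ≈ 0.79130
  L2 = 0.2126×0.09084 + 0.7152×0.30054 + 0.0722×0.79130 ≈ 0.29139
Lighter = 0.69563, Darker = 0.29139
Ratio = (L_lighter + 0.05) / (L_darker + 0.05)
Ratio = (0.69563 + 0.05) / (0.29139 + 0.05) = 0.74563 / 0.34139 ≈ 2.1841
Ratio ≈ 2.18:1
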